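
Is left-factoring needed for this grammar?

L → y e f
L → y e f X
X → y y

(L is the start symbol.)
Left-factoring is needed when two productions for the same non-terminal
share a common prefix on the right-hand side.

Productions for L:
  L → y e f
  L → y e f X

Found common prefix 'y e f' in productions for L

Answer: Yes, L has productions with common prefix 'y e f'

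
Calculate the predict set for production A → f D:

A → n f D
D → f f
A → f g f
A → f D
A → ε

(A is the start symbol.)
PREDICT(A → f D) = (FIRST(RHS) \ {ε}) ∪ (FOLLOW(A) if ε ∈ FIRST(RHS), i.e. RHS ⇒* ε)
FIRST(f D) = { 'f' }
ε ∉ FIRST(f D), so FOLLOW(A) is not added.
PREDICT(A → f D) = { 'f' }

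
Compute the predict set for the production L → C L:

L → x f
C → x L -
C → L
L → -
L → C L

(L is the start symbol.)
{ '-', 'x' }

PREDICT(L → C L) = (FIRST(RHS) \ {ε}) ∪ (FOLLOW(L) if ε ∈ FIRST(RHS), i.e. RHS ⇒* ε)
FIRST(C) = { '-', 'x' }
FIRST(C L) = { '-', 'x' }
ε ∉ FIRST(C L), so FOLLOW(L) is not added.
PREDICT(L → C L) = { '-', 'x' }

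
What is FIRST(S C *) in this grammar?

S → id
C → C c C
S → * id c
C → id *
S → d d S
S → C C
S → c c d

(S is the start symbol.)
{ '*', 'c', 'd', 'id' }

FIRST sets of the non-terminals involved (from the grammar, by fixed-point iteration):
  FIRST(S) = { '*', 'c', 'd', 'id' }

To compute FIRST(S C *), process the symbols left to right:
Symbol S is a non-terminal. Add FIRST(S) \ {ε} = { '*', 'c', 'd', 'id' }
S is not nullable (ε ∉ FIRST(S)), so stop here.
FIRST(S C *) = { '*', 'c', 'd', 'id' }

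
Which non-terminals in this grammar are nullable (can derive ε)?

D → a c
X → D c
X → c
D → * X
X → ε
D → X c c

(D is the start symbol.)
{ 'X' }

ε-productions: X → ε
So X is immediately nullable.
No further non-terminal can be added: every production for the remaining non-terminals contains a terminal or a non-nullable non-terminal.
Nullable = { 'X' }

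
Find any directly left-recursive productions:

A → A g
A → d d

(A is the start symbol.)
Yes, A is left-recursive

A → A g: LEFT RECURSIVE (starts with A)
A → d d: starts with d

The grammar has direct left recursion on: A.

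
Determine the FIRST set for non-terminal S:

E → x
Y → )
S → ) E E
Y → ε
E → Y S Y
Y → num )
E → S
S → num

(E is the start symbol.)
To compute FIRST(S), examine every production with S on the left-hand side, reading each right-hand side left to right until a non-nullable symbol is reached.

From S → ) E E:
  - ')' is a terminal: add ')' and stop
From S → num:
  - num is a terminal: add 'num' and stop

Collecting: FIRST(S) = { ')', 'num' }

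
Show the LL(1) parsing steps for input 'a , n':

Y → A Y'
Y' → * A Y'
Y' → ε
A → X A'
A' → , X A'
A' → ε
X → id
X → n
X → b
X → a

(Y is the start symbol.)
LL(1) parsing maintains a stack (initially the start symbol over $) and the input. At each step: if the stack top is a terminal, match it against the current input token; if it is a non-terminal N, replace it with the RHS of M[N, lookahead] (the unique production whose predict set contains the lookahead).

Stack is shown with the top on the left.

Stack        Input    Action
----------------------------
Y $          a , n $  output Y → A Y'
A Y' $       a , n $  output A → X A'
X A' Y' $    a , n $  output X → a
a A' Y' $    a , n $  match 'a'
A' Y' $      , n $    output A' → , X A'
, X A' Y' $  , n $    match ','
X A' Y' $    n $      output X → n
n A' Y' $    n $      match 'n'
A' Y' $      $        output A' → ε
Y' $         $        output Y' → ε
$            $        accept

The string is accepted.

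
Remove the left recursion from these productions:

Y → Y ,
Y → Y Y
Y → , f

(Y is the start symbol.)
Y is directly left-recursive. The standard transformation for
  A → A α₁ | ... | A α_m | β₁ | ... | β_n
is
  A  → β₁ A' | ... | β_n A'
  A' → α₁ A' | ... | α_m A' | ε

Y → , f becomes Y → , f Y'
Y → Y , becomes Y' → , Y'
Y → Y Y becomes Y' → Y Y'
Add Y' → ε

Resulting grammar:
Y → , f Y'
Y' → , Y'
Y' → Y Y'
Y' → ε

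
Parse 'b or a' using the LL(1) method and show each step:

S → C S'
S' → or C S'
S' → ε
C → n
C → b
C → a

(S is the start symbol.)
LL(1) parsing maintains a stack (initially the start symbol over $) and the input. At each step: if the stack top is a terminal, match it against the current input token; if it is a non-terminal N, replace it with the RHS of M[N, lookahead] (the unique production whose predict set contains the lookahead).

Stack is shown with the top on the left.

Stack      Input     Action
---------------------------
S $        b or a $  output S → C S'
C S' $     b or a $  output C → b
b S' $     b or a $  match 'b'
S' $       or a $    output S' → or C S'
or C S' $  or a $    match 'or'
C S' $     a $       output C → a
a S' $     a $       match 'a'
S' $       $         output S' → ε
$          $         accept

The string is accepted.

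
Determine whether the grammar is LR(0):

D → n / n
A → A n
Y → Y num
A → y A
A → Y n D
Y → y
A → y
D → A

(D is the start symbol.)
Augment with D' → D and build the canonical LR(0) collection (I0 = CLOSURE({[D' → . D]}), then GOTO on every symbol after a dot until no new states appear). It has 13 states:
  I0: { [A → . A n], [A → . Y n D], [A → . y A], [A → . y], [D → . A], [D → . n / n], [D' → . D], [Y → . Y num], [Y → . y] }  — shift
  I1: { [A → A . n], [D → A .] }  — shift, reduce
  I2: { [D' → D .] }  — accept
  I3: { [A → Y . n D], [Y → Y . num] }  — shift
  I4: { [D → n . / n] }  — shift
  I5: { [A → . A n], [A → . Y n D], [A → . y A], [A → . y], [A → y . A], [A → y .], [Y → . Y num], [Y → . y], [Y → y .] }  — shift, 2 reduces
  I6: { [A → A . n], [A → y A .] }  — shift, reduce
  I7: { [A → A n .] }  — reduce
  I8: { [D → n / . n] }  — shift
  I9: { [D → n / n .] }  — reduce
  I10: { [A → . A n], [A → . Y n D], [A → . y A], [A → . y], [A → Y n . D], [D → . A], [D → . n / n], [Y → . Y num], [Y → . y] }  — shift
  I11: { [Y → Y num .] }  — reduce
  I12: { [A → Y n D .] }  — reduce

Conflict in state I1:
  Shift-reduce conflict between [D → A .] and [A → A . n]
So the grammar is NOT LR(0).

Answer: No. Shift-reduce conflict between [D → A .] and [A → A . n]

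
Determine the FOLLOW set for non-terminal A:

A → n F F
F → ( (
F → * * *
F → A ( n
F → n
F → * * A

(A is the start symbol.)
To compute FOLLOW(A), find every occurrence of A on a right-hand side N → α A β: add FIRST(β) \ {ε}, and if β is empty or nullable also add FOLLOW(N). Iterate to a fixed point.

A is the start symbol, so $ ∈ FOLLOW(A).
In F → A ( n: A is followed by '(' n, add FIRST('(' n) \ {ε} = { '(' }
In F → * * A: A is at the end, add FOLLOW(F)

The FOLLOW sets referred to above (computed the same way, to a fixed point):
  FOLLOW(F) = { $, '(', '*', 'n' }

Taking the union: FOLLOW(A) = { $, '(', '*', 'n' }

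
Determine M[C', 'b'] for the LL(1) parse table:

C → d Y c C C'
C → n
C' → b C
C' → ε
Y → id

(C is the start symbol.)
To find M[C', 'b'], we find productions for C' where 'b' is in the predict set (PREDICT(N → α) = (FIRST(α) \ {ε}) ∪ (FOLLOW(N) if α ⇒* ε)).

Relevant sets:
  FOLLOW(C') = { $, 'b' }

C' → b C: PREDICT = { 'b' }
  'b' is in predict set, so this production goes in M[C', 'b']
C' → ε: PREDICT = { $, 'b' }
  'b' is in predict set, so this production goes in M[C', 'b']

M[C', 'b'] = C' → b C, C' → ε  (a multiply-defined cell — the grammar is not LL(1))

Answer: C' → b C, C' → ε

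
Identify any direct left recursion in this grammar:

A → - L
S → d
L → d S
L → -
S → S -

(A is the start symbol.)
Direct left recursion occurs when N → N α for some non-terminal N (the right-hand side begins with the left-hand side itself).

A → - L: starts with '-'
S → d: starts with d
L → d S: starts with d
L → -: starts with '-'
S → S -: LEFT RECURSIVE (starts with S)

The grammar has direct left recursion on: S.

Answer: Yes, S is left-recursive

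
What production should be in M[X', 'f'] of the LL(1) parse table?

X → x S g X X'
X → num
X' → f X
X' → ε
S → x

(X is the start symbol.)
X' → f X, X' → ε

To find M[X', 'f'], we find productions for X' where 'f' is in the predict set (PREDICT(N → α) = (FIRST(α) \ {ε}) ∪ (FOLLOW(N) if α ⇒* ε)).

Relevant sets:
  FOLLOW(X') = { $, 'f' }

X' → f X: PREDICT = { 'f' }
  'f' is in predict set, so this production goes in M[X', 'f']
X' → ε: PREDICT = { $, 'f' }
  'f' is in predict set, so this production goes in M[X', 'f']

M[X', 'f'] = X' → f X, X' → ε  (a multiply-defined cell — the grammar is not LL(1))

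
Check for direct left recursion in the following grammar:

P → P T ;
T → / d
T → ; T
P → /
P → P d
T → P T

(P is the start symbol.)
Direct left recursion occurs when N → N α for some non-terminal N (the right-hand side begins with the left-hand side itself).

P → P T ;: LEFT RECURSIVE (starts with P)
T → / d: starts with '/'
T → ; T: starts with ';'
P → /: starts with '/'
P → P d: LEFT RECURSIVE (starts with P)
T → P T: starts with P

The grammar has direct left recursion on: P.

Answer: Yes, P is left-recursive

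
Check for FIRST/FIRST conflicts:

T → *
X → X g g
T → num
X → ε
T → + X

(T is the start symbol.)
A FIRST/FIRST conflict occurs when two productions N → α and N → β for the same non-terminal have FIRST(α) ∩ FIRST(β) ≠ ∅ (with ε ∈ FIRST of a nullable right-hand side, so two nullable alternatives also conflict).

FIRST sets of the non-terminals at (or reachable through a nullable prefix from) the front of some alternative:
  FIRST(X) = { 'g', ε }

Productions for T:
  T → *: FIRST = { '*' }
  T → num: FIRST = { 'num' }
  T → + X: FIRST = { '+' }
Productions for X:
  X → X g g: FIRST = { 'g' }
  X → ε: FIRST = { ε }

All alternatives of each non-terminal have pairwise disjoint FIRST sets.

Answer: No FIRST/FIRST conflicts.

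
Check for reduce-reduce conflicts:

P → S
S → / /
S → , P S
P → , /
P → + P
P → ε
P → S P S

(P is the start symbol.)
A reduce-reduce conflict occurs when an LR(0) state has two complete items [A → α .] and [B → β .] — both call for a reduction, and with no lookahead the parser cannot choose between them.

Augment with P' → P and build the canonical LR(0) collection (I0 = CLOSURE({[P' → . P]}), then GOTO on every symbol after a dot until no new states appear). It has 14 states:
  I0: { [P → . + P], [P → . , /], [P → . S P S], [P → . S], [P → .], [P' → . P], [S → . , P S], [S → . / /] }  — shift, reduce
  I1: { [P → + . P], [P → . + P], [P → . , /], [P → . S P S], [P → . S], [P → .], [S → . , P S], [S → . / /] }  — shift, reduce
  I2: { [P → , . /], [P → . + P], [P → . , /], [P → . S P S], [P → . S], [P → .], [S → , . P S], [S → . , P S], [S → . / /] }  — shift, reduce
  I3: { [S → / . /] }  — shift
  I4: { [P' → P .] }  — accept
  I5: { [P → . + P], [P → . , /], [P → . S P S], [P → . S], [P → .], [P → S . P S], [P → S .], [S → . , P S], [S → . / /] }  — shift, 2 reduces
  I6: { [P → S P . S], [S → . , P S], [S → . / /] }  — shift
  I7: { [P → . + P], [P → . , /], [P → . S P S], [P → . S], [P → .], [S → , . P S], [S → . , P S], [S → . / /] }  — shift, reduce
  I8: { [P → S P S .] }  — reduce
  I9: { [S → , P . S], [S → . , P S], [S → . / /] }  — shift
  I10: { [S → , P S .] }  — reduce
  I11: { [S → / / .] }  — reduce
  I12: { [P → , / .], [S → / . /] }  — shift, reduce
  I13: { [P → + P .] }  — reduce

I5 contains complete items [P → .], [P → S .] — reduce-reduce conflict.

Answer: Yes — I5: [P → .] vs [P → S .]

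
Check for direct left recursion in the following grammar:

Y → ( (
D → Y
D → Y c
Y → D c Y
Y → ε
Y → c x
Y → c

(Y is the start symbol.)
Direct left recursion occurs when N → N α for some non-terminal N (the right-hand side begins with the left-hand side itself).

Y → ( (: starts with '('
D → Y: starts with Y
D → Y c: starts with Y
Y → D c Y: starts with D
Y → ε: starts with ε
Y → c x: starts with c
Y → c: starts with c

No direct left recursion found.

Answer: No direct left recursion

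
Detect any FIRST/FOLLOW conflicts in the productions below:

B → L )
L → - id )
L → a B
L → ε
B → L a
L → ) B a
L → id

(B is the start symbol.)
Yes. L → a B with FOLLOW(L) on { 'a' }; L → ')' B a with FOLLOW(L) on { ')' }

Nullable non-terminals: L.

L: nullable alternative(s) L → ε; FOLLOW(L) = { ')', 'a' }
  L → - id ): FIRST \ {ε} = { '-' } — disjoint from FOLLOW(L)
  L → a B: FIRST \ {ε} = { 'a' } — overlaps FOLLOW(L) on { 'a' }: CONFLICT
  L → ε: FIRST \ {ε} = { } — this is the only nullable alternative, skip
  L → ) B a: FIRST \ {ε} = { ')' } — overlaps FOLLOW(L) on { ')' }: CONFLICT
  L → id: FIRST \ {ε} = { 'id' } — disjoint from FOLLOW(L)

B has no nullable alternative, so no FIRST/FOLLOW check is needed there.

So the grammar has 2 FIRST/FOLLOW conflicts (marked CONFLICT above).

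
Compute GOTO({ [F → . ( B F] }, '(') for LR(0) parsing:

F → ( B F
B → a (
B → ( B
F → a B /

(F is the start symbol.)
GOTO(I, '(') = CLOSURE({ [A → αX.β] : [A → α.Xβ] ∈ I, X = '(' })

Items with dot before '(', with the dot advanced:
  [F → . ( B F] → [F → ( . B F]
Closure of the advanced items:
  [F → ( . B F] has the dot before B: add [B → . a (], [B → . ( B]

GOTO = { [B → . ( B], [B → . a (], [F → ( . B F] }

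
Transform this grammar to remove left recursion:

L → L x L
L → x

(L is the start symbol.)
L is directly left-recursive. The standard transformation for
  A → A α₁ | ... | A α_m | β₁ | ... | β_n
is
  A  → β₁ A' | ... | β_n A'
  A' → α₁ A' | ... | α_m A' | ε

L → x becomes L → x L'
L → L x L becomes L' → x L L'
Add L' → ε

Resulting grammar:
L → x L'
L' → x L L'
L' → ε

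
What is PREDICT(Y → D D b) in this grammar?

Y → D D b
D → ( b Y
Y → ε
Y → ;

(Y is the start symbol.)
{ '(' }

PREDICT(Y → D D b) = (FIRST(RHS) \ {ε}) ∪ (FOLLOW(Y) if ε ∈ FIRST(RHS), i.e. RHS ⇒* ε)
FIRST(D) = { '(' }
FIRST(D D b) = { '(' }
ε ∉ FIRST(D D b), so FOLLOW(Y) is not added.
PREDICT(Y → D D b) = { '(' }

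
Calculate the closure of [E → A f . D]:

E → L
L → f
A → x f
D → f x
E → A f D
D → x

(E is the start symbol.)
{ [D → . f x], [D → . x], [E → A f . D] }

Start with: [E → A f . D]
  [E → A f . D] has the dot before D: add [D → . f x], [D → . x]
No further items can be added.

CLOSURE = { [D → . f x], [D → . x], [E → A f . D] }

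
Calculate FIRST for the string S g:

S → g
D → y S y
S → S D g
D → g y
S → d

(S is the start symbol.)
FIRST sets of the non-terminals involved (from the grammar, by fixed-point iteration):
  FIRST(S) = { 'd', 'g' }

To compute FIRST(S g), process the symbols left to right:
Symbol S is a non-terminal. Add FIRST(S) \ {ε} = { 'd', 'g' }
S is not nullable (ε ∉ FIRST(S)), so stop here.
FIRST(S g) = { 'd', 'g' }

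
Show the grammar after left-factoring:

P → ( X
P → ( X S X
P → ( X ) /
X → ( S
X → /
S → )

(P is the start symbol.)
P → ( X P'
P' → ε
P' → S X
P' → ) /
X → ( S
X → /
S → )

Left-factoring transforms A → αβ₁ | αβ₂ into A → αA' and A' → β₁ | β₂
(α is the longest common prefix among the alternatives). Repeat until
no nonterminal has two alternatives with a common prefix.

Round 1: P has alternatives sharing prefix '( X'. Introduce P': P → ( X P'
  Add: P' → ε
  Add: P' → S X
  Add: P' → ) /

No remaining common prefixes — done.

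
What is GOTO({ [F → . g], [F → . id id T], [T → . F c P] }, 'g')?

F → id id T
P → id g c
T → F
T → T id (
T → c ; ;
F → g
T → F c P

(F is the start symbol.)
{ [F → g .] }

GOTO(I, 'g') = CLOSURE({ [A → αX.β] : [A → α.Xβ] ∈ I, X = 'g' })

Items with dot before 'g', with the dot advanced:
  [F → . g] → [F → g .]
Closure adds nothing (no advanced item has the dot before a non-terminal).

GOTO = { [F → g .] }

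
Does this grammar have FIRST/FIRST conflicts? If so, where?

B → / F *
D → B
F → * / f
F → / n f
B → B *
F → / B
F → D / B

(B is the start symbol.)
A FIRST/FIRST conflict occurs when two productions N → α and N → β for the same non-terminal have FIRST(α) ∩ FIRST(β) ≠ ∅ (with ε ∈ FIRST of a nullable right-hand side, so two nullable alternatives also conflict).

FIRST sets of the non-terminals at (or reachable through a nullable prefix from) the front of some alternative:
  FIRST(B) = { '/' }
  FIRST(D) = { '/' }

Productions for B:
  B → / F *: FIRST = { '/' }
  B → B *: FIRST = { '/' }
Productions for F:
  F → * / f: FIRST = { '*' }
  F → / n f: FIRST = { '/' }
  F → / B: FIRST = { '/' }
  F → D / B: FIRST = { '/' }
D has only one production, so no FIRST/FIRST conflict is possible there.

Conflict for B: B → / F * and B → B *
  Overlap: { '/' }
Conflict for F: F → / n f and F → / B
  Overlap: { '/' }
Conflict for F: F → / n f and F → D / B
  Overlap: { '/' }
Conflict for F: F → / B and F → D / B
  Overlap: { '/' }

Answer: Yes. B → '/' F '*' / B → B '*' on { '/' }; F → '/' n f / F → '/' B on { '/' }; F → '/' n f / F → D '/' B on { '/' }; F → '/' B / F → D '/' B on { '/' }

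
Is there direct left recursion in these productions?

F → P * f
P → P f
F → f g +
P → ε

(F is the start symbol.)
F → P * f: starts with P
P → P f: LEFT RECURSIVE (starts with P)
F → f g +: starts with f
P → ε: starts with ε

The grammar has direct left recursion on: P.

Answer: Yes, P is left-recursive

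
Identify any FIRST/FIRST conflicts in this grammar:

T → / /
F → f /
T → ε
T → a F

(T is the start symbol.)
No FIRST/FIRST conflicts.

A FIRST/FIRST conflict occurs when two productions N → α and N → β for the same non-terminal have FIRST(α) ∩ FIRST(β) ≠ ∅ (with ε ∈ FIRST of a nullable right-hand side, so two nullable alternatives also conflict).

Productions for T:
  T → / /: FIRST = { '/' }
  T → ε: FIRST = { ε }
  T → a F: FIRST = { 'a' }
F has only one production, so no FIRST/FIRST conflict is possible there.

All alternatives of each non-terminal have pairwise disjoint FIRST sets.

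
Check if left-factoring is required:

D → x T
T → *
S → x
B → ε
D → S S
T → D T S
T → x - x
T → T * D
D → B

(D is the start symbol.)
No, left-factoring is not needed

Left-factoring is needed when two productions for the same non-terminal
share a common prefix on the right-hand side.

Productions for D:
  D → x T
  D → S S
  D → B
Productions for T:
  T → *
  T → D T S
  T → x - x
  T → T * D

No common prefixes found.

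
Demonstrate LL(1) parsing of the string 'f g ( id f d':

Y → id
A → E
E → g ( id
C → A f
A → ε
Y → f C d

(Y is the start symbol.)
LL(1) parsing maintains a stack (initially the start symbol over $) and the input. At each step: if the stack top is a terminal, match it against the current input token; if it is a non-terminal N, replace it with the RHS of M[N, lookahead] (the unique production whose predict set contains the lookahead).

Stack is shown with the top on the left.

Stack         Input           Action
------------------------------------
Y $           f g ( id f d $  output Y → f C d
f C d $       f g ( id f d $  match 'f'
C d $         g ( id f d $    output C → A f
A f d $       g ( id f d $    output A → E
E f d $       g ( id f d $    output E → g ( id
g ( id f d $  g ( id f d $    match 'g'
( id f d $    ( id f d $      match '('
id f d $      id f d $        match 'id'
f d $         f d $           match 'f'
d $           d $             match 'd'
$             $               accept

The string is accepted.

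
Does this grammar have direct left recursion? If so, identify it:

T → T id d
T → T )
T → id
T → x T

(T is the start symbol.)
Direct left recursion occurs when N → N α for some non-terminal N (the right-hand side begins with the left-hand side itself).

T → T id d: LEFT RECURSIVE (starts with T)
T → T ): LEFT RECURSIVE (starts with T)
T → id: starts with id
T → x T: starts with x

The grammar has direct left recursion on: T.

Answer: Yes, T is left-recursive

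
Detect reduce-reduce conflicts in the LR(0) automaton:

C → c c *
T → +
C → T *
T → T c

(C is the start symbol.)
No reduce-reduce conflicts

Augment with C' → C and build the canonical LR(0) collection (I0 = CLOSURE({[C' → . C]}), then GOTO on every symbol after a dot until no new states appear). It has 9 states:
  I0: { [C → . T *], [C → . c c *], [C' → . C], [T → . +], [T → . T c] }  — shift
  I1: { [T → + .] }  — reduce
  I2: { [C' → C .] }  — accept
  I3: { [C → T . *], [T → T . c] }  — shift
  I4: { [C → c . c *] }  — shift
  I5: { [C → c c . *] }  — shift
  I6: { [C → c c * .] }  — reduce
  I7: { [C → T * .] }  — reduce
  I8: { [T → T c .] }  — reduce

No state contains more than one complete item.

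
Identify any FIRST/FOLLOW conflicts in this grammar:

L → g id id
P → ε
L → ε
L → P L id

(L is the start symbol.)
Nullable non-terminals: L, P.
FIRST sets used below: FIRST(P) = { ε }, FIRST(L) = { 'g', 'id', ε }

L: nullable alternative(s) L → ε; FOLLOW(L) = { $, 'id' }
  L → g id id: FIRST \ {ε} = { 'g' } — disjoint from FOLLOW(L)
  L → ε: FIRST \ {ε} = { } — this is the only nullable alternative, skip
  L → P L id: FIRST \ {ε} = { 'g', 'id' } — overlaps FOLLOW(L) on { 'id' }: CONFLICT
P has a nullable alternative but only one production, so nothing to check.

So the grammar has 1 FIRST/FOLLOW conflict (marked CONFLICT above).

Answer: Yes. L → P L id with FOLLOW(L) on { 'id' }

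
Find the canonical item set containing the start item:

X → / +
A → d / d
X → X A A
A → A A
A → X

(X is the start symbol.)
First, augment the grammar with X' → X
I₀ = CLOSURE({ [X' → . X] }):
  [X' → . X] has the dot before X: add [X → . / +], [X → . X A A]
No further items can be added.

I₀ = { [X → . / +], [X → . X A A], [X' → . X] }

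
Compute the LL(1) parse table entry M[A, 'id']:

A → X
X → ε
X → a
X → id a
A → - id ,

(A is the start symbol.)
To find M[A, 'id'], we find productions for A where 'id' is in the predict set (PREDICT(N → α) = (FIRST(α) \ {ε}) ∪ (FOLLOW(N) if α ⇒* ε)).

Relevant sets:
  FIRST(X) = { 'a', 'id', ε }
  FOLLOW(A) = { $ }

A → X: PREDICT = { $, 'a', 'id' }
  'id' is in predict set, so this production goes in M[A, 'id']
A → - id ,: PREDICT = { '-' }

M[A, 'id'] = A → X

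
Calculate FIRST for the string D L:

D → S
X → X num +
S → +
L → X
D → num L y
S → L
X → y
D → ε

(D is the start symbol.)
{ '+', 'num', 'y' }

FIRST sets of the non-terminals involved (from the grammar, by fixed-point iteration):
  FIRST(D) = { '+', 'num', 'y', ε }
  FIRST(L) = { 'y' }

To compute FIRST(D L), process the symbols left to right:
Symbol D is a non-terminal. Add FIRST(D) \ {ε} = { '+', 'num', 'y' }
D is nullable (ε ∈ FIRST(D)), continue to the next symbol.
Symbol L is a non-terminal. Add FIRST(L) \ {ε} = { 'y' }
L is not nullable (ε ∉ FIRST(L)), so stop here.
FIRST(D L) = { '+', 'num', 'y' }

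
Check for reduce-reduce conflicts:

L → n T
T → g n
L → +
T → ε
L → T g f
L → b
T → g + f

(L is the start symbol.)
Augment with L' → L and build the canonical LR(0) collection (I0 = CLOSURE({[L' → . L]}), then GOTO on every symbol after a dot until no new states appear). It has 13 states:
  I0: { [L → . +], [L → . T g f], [L → . b], [L → . n T], [L' → . L], [T → . g + f], [T → . g n], [T → .] }  — shift, reduce
  I1: { [L → + .] }  — reduce
  I2: { [L' → L .] }  — accept
  I3: { [L → T . g f] }  — shift
  I4: { [L → b .] }  — reduce
  I5: { [T → g . + f], [T → g . n] }  — shift
  I6: { [L → n . T], [T → . g + f], [T → . g n], [T → .] }  — shift, reduce
  I7: { [L → n T .] }  — reduce
  I8: { [T → g + . f] }  — shift
  I9: { [T → g n .] }  — reduce
  I10: { [T → g + f .] }  — reduce
  I11: { [L → T g . f] }  — shift
  I12: { [L → T g f .] }  — reduce

No state contains more than one complete item.

Answer: No reduce-reduce conflicts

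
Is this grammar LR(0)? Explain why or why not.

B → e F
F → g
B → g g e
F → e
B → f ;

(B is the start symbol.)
Yes, the grammar is LR(0)

A grammar is LR(0) if no state in the canonical LR(0) collection has:
  - both a shift item (dot before a terminal) and a complete item (shift-reduce conflict), or
  - two or more complete items (reduce-reduce conflict; the accept item [B' → B .] counts as a complete item here).

Augment with B' → B and build the canonical LR(0) collection (I0 = CLOSURE({[B' → . B]}), then GOTO on every symbol after a dot until no new states appear). It has 11 states:
  I0: { [B → . e F], [B → . f ;], [B → . g g e], [B' → . B] }  — shift
  I1: { [B' → B .] }  — accept
  I2: { [B → e . F], [F → . e], [F → . g] }  — shift
  I3: { [B → f . ;] }  — shift
  I4: { [B → g . g e] }  — shift
  I5: { [B → g g . e] }  — shift
  I6: { [B → g g e .] }  — reduce
  I7: { [B → f ; .] }  — reduce
  I8: { [B → e F .] }  — reduce
  I9: { [F → e .] }  — reduce
  I10: { [F → g .] }  — reduce

Every state is either a pure shift/goto state or contains exactly one complete item and nothing to shift — no conflicts. The grammar is LR(0).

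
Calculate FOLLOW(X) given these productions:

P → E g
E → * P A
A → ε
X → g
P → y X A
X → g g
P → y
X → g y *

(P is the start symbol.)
{ $, 'g' }

To compute FOLLOW(X), find every occurrence of X on a right-hand side N → α X β: add FIRST(β) \ {ε}, and if β is empty or nullable also add FOLLOW(N). Iterate to a fixed point.

In P → y X A: X is followed by A, add FIRST(A) \ {ε} = { }
  A is nullable, so also add FOLLOW(P)

The FOLLOW sets referred to above (computed the same way, to a fixed point):
  FOLLOW(P) = { $, 'g' }

Taking the union: FOLLOW(X) = { $, 'g' }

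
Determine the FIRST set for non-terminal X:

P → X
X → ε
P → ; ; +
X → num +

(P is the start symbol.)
From X → ε:
  - ε-production, so ε ∈ FIRST(X)
From X → num +:
  - num is a terminal: add 'num' and stop

Collecting: FIRST(X) = { 'num', ε }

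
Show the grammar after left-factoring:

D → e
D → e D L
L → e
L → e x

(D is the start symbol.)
D → e D'
D' → ε
D' → D L
L → e L'
L' → ε
L' → x

Left-factoring transforms A → αβ₁ | αβ₂ into A → αA' and A' → β₁ | β₂
(α is the longest common prefix among the alternatives). Repeat until
no nonterminal has two alternatives with a common prefix.

Round 1: D has alternatives sharing prefix 'e'. Introduce D': D → e D'
  Add: D' → ε
  Add: D' → D L

Round 2: L has alternatives sharing prefix 'e'. Introduce L': L → e L'
  Add: L' → ε
  Add: L' → x

No remaining common prefixes — done.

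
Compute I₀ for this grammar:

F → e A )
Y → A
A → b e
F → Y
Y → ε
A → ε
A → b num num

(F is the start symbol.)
{ [A → . b e], [A → . b num num], [A → .], [F → . Y], [F → . e A )], [F' → . F], [Y → . A], [Y → .] }

First, augment the grammar with F' → F
I₀ = CLOSURE({ [F' → . F] }):
  [F' → . F] has the dot before F: add [F → . e A )], [F → . Y]
  [F → . Y] has the dot before Y: add [Y → . A], [Y → .]
  [Y → . A] has the dot before A: add [A → . b e], [A → .], [A → . b num num]
No further items can be added.

I₀ = { [A → . b e], [A → . b num num], [A → .], [F → . Y], [F → . e A )], [F' → . F], [Y → . A], [Y → .] }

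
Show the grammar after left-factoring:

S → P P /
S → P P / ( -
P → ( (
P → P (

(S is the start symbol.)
S → P P / S'
S' → ε
S' → ( -
P → ( (
P → P (

Left-factoring transforms A → αβ₁ | αβ₂ into A → αA' and A' → β₁ | β₂
(α is the longest common prefix among the alternatives). Repeat until
no nonterminal has two alternatives with a common prefix.

Round 1: S has alternatives sharing prefix 'P P /'. Introduce S': S → P P / S'
  Add: S' → ε
  Add: S' → ( -

No remaining common prefixes — done.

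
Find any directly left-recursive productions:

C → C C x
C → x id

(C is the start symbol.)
Yes, C is left-recursive

Direct left recursion occurs when N → N α for some non-terminal N (the right-hand side begins with the left-hand side itself).

C → C C x: LEFT RECURSIVE (starts with C)
C → x id: starts with x

The grammar has direct left recursion on: C.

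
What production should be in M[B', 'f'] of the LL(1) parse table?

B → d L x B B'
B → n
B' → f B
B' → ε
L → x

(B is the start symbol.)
To find M[B', 'f'], we find productions for B' where 'f' is in the predict set (PREDICT(N → α) = (FIRST(α) \ {ε}) ∪ (FOLLOW(N) if α ⇒* ε)).

Relevant sets:
  FOLLOW(B') = { $, 'f' }

B' → f B: PREDICT = { 'f' }
  'f' is in predict set, so this production goes in M[B', 'f']
B' → ε: PREDICT = { $, 'f' }
  'f' is in predict set, so this production goes in M[B', 'f']

M[B', 'f'] = B' → f B, B' → ε  (a multiply-defined cell — the grammar is not LL(1))

Answer: B' → f B, B' → ε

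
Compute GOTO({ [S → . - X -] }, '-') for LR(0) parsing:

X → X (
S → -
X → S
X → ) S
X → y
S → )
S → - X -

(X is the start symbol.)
{ [S → - . X -], [S → . )], [S → . - X -], [S → . -], [X → . ) S], [X → . S], [X → . X (], [X → . y] }

GOTO(I, '-') = CLOSURE({ [A → αX.β] : [A → α.Xβ] ∈ I, X = '-' })

Items with dot before '-', with the dot advanced:
  [S → . - X -] → [S → - . X -]
Closure of the advanced items:
  [S → - . X -] has the dot before X: add [X → . X (], [X → . S], [X → . ) S], [X → . y]
  [X → . S] has the dot before S: add [S → . -], [S → . )], [S → . - X -]

GOTO = { [S → - . X -], [S → . )], [S → . - X -], [S → . -], [X → . ) S], [X → . S], [X → . X (], [X → . y] }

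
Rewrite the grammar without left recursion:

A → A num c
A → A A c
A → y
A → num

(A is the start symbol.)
A → y A'
A → num A'
A' → num c A'
A' → A c A'
A' → ε

A is directly left-recursive. The standard transformation for
  A → A α₁ | ... | A α_m | β₁ | ... | β_n
is
  A  → β₁ A' | ... | β_n A'
  A' → α₁ A' | ... | α_m A' | ε

A → y becomes A → y A'
A → num becomes A → num A'
A → A num c becomes A' → num c A'
A → A A c becomes A' → A c A'
Add A' → ε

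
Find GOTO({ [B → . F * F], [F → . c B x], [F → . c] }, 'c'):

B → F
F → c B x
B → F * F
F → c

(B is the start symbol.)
{ [B → . F * F], [B → . F], [F → . c B x], [F → . c], [F → c . B x], [F → c .] }

GOTO(I, 'c') = CLOSURE({ [A → αX.β] : [A → α.Xβ] ∈ I, X = 'c' })

Items with dot before 'c', with the dot advanced:
  [F → . c] → [F → c .]
  [F → . c B x] → [F → c . B x]
Closure of the advanced items:
  [F → c . B x] has the dot before B: add [B → . F], [B → . F * F]
  [B → . F] has the dot before F: add [F → . c B x], [F → . c]

GOTO = { [B → . F * F], [B → . F], [F → . c B x], [F → . c], [F → c . B x], [F → c .] }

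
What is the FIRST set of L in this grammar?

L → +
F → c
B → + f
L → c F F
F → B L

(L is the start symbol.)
To compute FIRST(L), examine every production with L on the left-hand side, reading each right-hand side left to right until a non-nullable symbol is reached.

From L → +:
  - '+' is a terminal: add '+' and stop
From L → c F F:
  - c is a terminal: add 'c' and stop

Collecting: FIRST(L) = { '+', 'c' }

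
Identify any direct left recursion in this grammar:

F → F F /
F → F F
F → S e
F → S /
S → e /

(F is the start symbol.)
Direct left recursion occurs when N → N α for some non-terminal N (the right-hand side begins with the left-hand side itself).

F → F F /: LEFT RECURSIVE (starts with F)
F → F F: LEFT RECURSIVE (starts with F)
F → S e: starts with S
F → S /: starts with S
S → e /: starts with e

The grammar has direct left recursion on: F.

Answer: Yes, F is left-recursive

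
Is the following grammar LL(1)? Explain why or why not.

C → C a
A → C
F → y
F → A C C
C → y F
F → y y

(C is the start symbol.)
No. Predict set conflict for C: { 'y' }

Relevant sets:
  FIRST(C) = { 'y' }
  FIRST(A) = { 'y' }

For C:
  PREDICT(C → C a) = { 'y' }
  PREDICT(C → y F) = { 'y' }
For F:
  PREDICT(F → y) = { 'y' }
  PREDICT(F → A C C) = { 'y' }
  PREDICT(F → y y) = { 'y' }
A has a single production, so nothing to check there.

Conflict found: Predict set conflict for C: { 'y' }
The grammar is NOT LL(1).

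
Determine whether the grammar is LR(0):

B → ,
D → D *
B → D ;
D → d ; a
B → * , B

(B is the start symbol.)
Yes, the grammar is LR(0)

Augment with B' → B and build the canonical LR(0) collection (I0 = CLOSURE({[B' → . B]}), then GOTO on every symbol after a dot until no new states appear). It has 12 states:
  I0: { [B → . * , B], [B → . ,], [B → . D ;], [B' → . B], [D → . D *], [D → . d ; a] }  — shift
  I1: { [B → * . , B] }  — shift
  I2: { [B → , .] }  — reduce
  I3: { [B' → B .] }  — accept
  I4: { [B → D . ;], [D → D . *] }  — shift
  I5: { [D → d . ; a] }  — shift
  I6: { [D → d ; . a] }  — shift
  I7: { [D → d ; a .] }  — reduce
  I8: { [D → D * .] }  — reduce
  I9: { [B → D ; .] }  — reduce
  I10: { [B → * , . B], [B → . * , B], [B → . ,], [B → . D ;], [D → . D *], [D → . d ; a] }  — shift
  I11: { [B → * , B .] }  — reduce

Every state is either a pure shift/goto state or contains exactly one complete item and nothing to shift — no conflicts. The grammar is LR(0).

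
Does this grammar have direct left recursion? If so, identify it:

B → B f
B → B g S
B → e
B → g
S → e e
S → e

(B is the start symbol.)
Direct left recursion occurs when N → N α for some non-terminal N (the right-hand side begins with the left-hand side itself).

B → B f: LEFT RECURSIVE (starts with B)
B → B g S: LEFT RECURSIVE (starts with B)
B → e: starts with e
B → g: starts with g
S → e e: starts with e
S → e: starts with e

The grammar has direct left recursion on: B.

Answer: Yes, B is left-recursive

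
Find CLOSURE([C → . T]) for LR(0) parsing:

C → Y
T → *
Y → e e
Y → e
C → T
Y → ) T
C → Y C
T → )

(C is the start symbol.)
{ [C → . T], [T → . )], [T → . *] }

To compute CLOSURE, for each item [A → α.Bβ] where B is a non-terminal, add [B → .γ] for all productions B → γ; repeat for the newly added items until nothing changes.

Start with: [C → . T]
  [C → . T] has the dot before T: add [T → . *], [T → . )]
No further items can be added.

CLOSURE = { [C → . T], [T → . )], [T → . *] }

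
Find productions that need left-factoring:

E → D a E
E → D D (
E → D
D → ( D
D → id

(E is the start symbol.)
Yes, E has productions with common prefix 'D'

Left-factoring is needed when two productions for the same non-terminal
share a common prefix on the right-hand side.

Productions for E:
  E → D a E
  E → D D (
  E → D
Productions for D:
  D → ( D
  D → id

Found common prefix 'D' in productions for E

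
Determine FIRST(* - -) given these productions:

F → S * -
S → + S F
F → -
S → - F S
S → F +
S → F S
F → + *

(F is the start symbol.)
To compute FIRST(* - -), process the symbols left to right:
Symbol * is a terminal. Add '*' and stop.
FIRST(* - -) = { '*' }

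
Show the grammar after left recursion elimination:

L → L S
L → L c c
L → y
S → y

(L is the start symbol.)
L is directly left-recursive. The standard transformation for
  A → A α₁ | ... | A α_m | β₁ | ... | β_n
is
  A  → β₁ A' | ... | β_n A'
  A' → α₁ A' | ... | α_m A' | ε

L → y becomes L → y L'
L → L S becomes L' → S L'
L → L c c becomes L' → c c L'
Add L' → ε

Productions for other non-terminals are unchanged:
  S → y

Resulting grammar:
L → y L'
L' → S L'
L' → c c L'
L' → ε
S → y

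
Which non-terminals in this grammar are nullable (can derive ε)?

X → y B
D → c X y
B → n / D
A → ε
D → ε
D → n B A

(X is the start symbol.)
A non-terminal is nullable if it can derive ε (the empty string): either it has an ε-production, or it has a production whose right-hand side consists entirely of nullable non-terminals.

ε-productions: A → ε, D → ε
So A, D are immediately nullable.
No further non-terminal can be added: every production for the remaining non-terminals contains a terminal or a non-nullable non-terminal.
Nullable = { 'A', 'D' }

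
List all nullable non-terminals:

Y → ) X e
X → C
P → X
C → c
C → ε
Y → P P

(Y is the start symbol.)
{ 'C', 'P', 'X', 'Y' }

A non-terminal is nullable if it can derive ε (the empty string): either it has an ε-production, or it has a production whose right-hand side consists entirely of nullable non-terminals.

ε-productions: C → ε
So C is immediately nullable.
X → C: every symbol on the right is nullable, so X is nullable too.
P → X: every symbol on the right is nullable, so P is nullable too.
Y → P P: every symbol on the right is nullable, so Y is nullable too.
Every non-terminal is now nullable.
Nullable = { 'C', 'P', 'X', 'Y' }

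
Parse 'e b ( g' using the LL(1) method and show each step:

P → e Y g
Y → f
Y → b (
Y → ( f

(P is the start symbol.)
LL(1) parsing maintains a stack (initially the start symbol over $) and the input. At each step: if the stack top is a terminal, match it against the current input token; if it is a non-terminal N, replace it with the RHS of M[N, lookahead] (the unique production whose predict set contains the lookahead).

Stack is shown with the top on the left.

Stack    Input      Action
--------------------------
P $      e b ( g $  output P → e Y g
e Y g $  e b ( g $  match 'e'
Y g $    b ( g $    output Y → b (
b ( g $  b ( g $    match 'b'
( g $    ( g $      match '('
g $      g $        match 'g'
$        $          accept

The string is accepted.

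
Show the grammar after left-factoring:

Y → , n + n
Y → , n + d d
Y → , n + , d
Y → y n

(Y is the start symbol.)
Left-factoring transforms A → αβ₁ | αβ₂ into A → αA' and A' → β₁ | β₂
(α is the longest common prefix among the alternatives). Repeat until
no nonterminal has two alternatives with a common prefix.

Round 1: Y has alternatives sharing prefix ', n +'. Introduce Y': Y → , n + Y'
  Add: Y' → n
  Add: Y' → d d
  Add: Y' → , d

No remaining common prefixes — done.

Resulting grammar:
Y → , n + Y'
Y' → n
Y' → d d
Y' → , d
Y → y n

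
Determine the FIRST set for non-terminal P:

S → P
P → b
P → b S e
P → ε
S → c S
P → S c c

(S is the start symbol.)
To compute FIRST(P), examine every production with P on the left-hand side, reading each right-hand side left to right until a non-nullable symbol is reached.

FIRST sets of the other non-terminals involved (by the same procedure, iterated to a fixed point):
  FIRST(S) = { 'b', 'c', ε }

From P → b:
  - b is a terminal: add 'b' and stop
From P → b S e:
  - b is a terminal: add 'b' and stop
From P → ε:
  - ε-production, so ε ∈ FIRST(P)
From P → S c c:
  - S is a non-terminal: add FIRST(S) \ {ε} = { 'b', 'c' }
    S is nullable, so continue to the next symbol
  - c is a terminal: add 'c' and stop

Collecting: FIRST(P) = { 'b', 'c', ε }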